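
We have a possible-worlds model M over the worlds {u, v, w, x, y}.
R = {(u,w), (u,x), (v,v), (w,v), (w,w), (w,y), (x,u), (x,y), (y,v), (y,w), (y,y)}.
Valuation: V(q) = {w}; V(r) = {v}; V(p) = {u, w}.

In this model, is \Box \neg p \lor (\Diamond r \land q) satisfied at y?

Recall that \Box ψ holds at a world iff ψ holds at every accessible world, and \Diamond ψ holds iff ψ holds at some accessible world.
At y: \Box \neg p is false, \Diamond r \land q is false, so \Box \neg p \lor (\Diamond r \land q) is false.
  At y: \Box \neg p requires \neg p at every successor {v, w, y}.
    \neg p fails at w, so \Box \neg p is false at y.
  At y: \Diamond r is true, q is false, so \Diamond r \land q is false.
    At y: \Diamond r requires r at some successor in {v, w, y}.
      r holds at v, so \Diamond r is true at y.

No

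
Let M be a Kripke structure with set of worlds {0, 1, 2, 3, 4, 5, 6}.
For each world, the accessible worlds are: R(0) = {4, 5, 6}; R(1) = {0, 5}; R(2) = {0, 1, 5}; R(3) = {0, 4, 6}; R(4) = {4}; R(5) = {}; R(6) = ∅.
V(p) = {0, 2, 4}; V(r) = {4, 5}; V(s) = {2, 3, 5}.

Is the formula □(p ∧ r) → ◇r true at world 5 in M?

At 5: □(p ∧ r) is true, ◇r is false, so □(p ∧ r) → ◇r is false.
  At 5: no accessible worlds, so □(p ∧ r) holds vacuously.
  At 5: no accessible worlds, so ◇r is false.

No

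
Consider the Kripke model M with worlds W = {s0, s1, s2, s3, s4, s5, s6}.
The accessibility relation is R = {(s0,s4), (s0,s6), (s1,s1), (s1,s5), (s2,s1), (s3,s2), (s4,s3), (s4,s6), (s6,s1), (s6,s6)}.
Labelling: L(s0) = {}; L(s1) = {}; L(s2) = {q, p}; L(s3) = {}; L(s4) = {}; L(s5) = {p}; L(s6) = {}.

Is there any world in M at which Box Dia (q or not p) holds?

Let φ = Box Dia (q or not p). Evaluate φ at each world:
  s0 (successors {s4, s6}): φ is true.
  s1 (successors {s1, s5}): φ is false.
  s2 (successors {s1}): φ is true.
  s3 (successors {s2}): φ is true.
  s4 (successors {s3, s6}): φ is true.
  s5 (successors ∅): φ is true.
  s6 (successors {s1, s6}): φ is true.
Detail at s0 (witness):
  At s0: Box Dia (q or not p) requires Dia (q or not p) at every successor {s4, s6}.
      At s4: Dia (q or not p) requires q or not p at some successor in {s3, s6}.
        q or not p holds at s3, so Dia (q or not p) is true at s4.
      At s6: Dia (q or not p) requires q or not p at some successor in {s1, s6}.
        q or not p holds at s1, so Dia (q or not p) is true at s6.
  So Box Dia (q or not p) is true at s0.

Yes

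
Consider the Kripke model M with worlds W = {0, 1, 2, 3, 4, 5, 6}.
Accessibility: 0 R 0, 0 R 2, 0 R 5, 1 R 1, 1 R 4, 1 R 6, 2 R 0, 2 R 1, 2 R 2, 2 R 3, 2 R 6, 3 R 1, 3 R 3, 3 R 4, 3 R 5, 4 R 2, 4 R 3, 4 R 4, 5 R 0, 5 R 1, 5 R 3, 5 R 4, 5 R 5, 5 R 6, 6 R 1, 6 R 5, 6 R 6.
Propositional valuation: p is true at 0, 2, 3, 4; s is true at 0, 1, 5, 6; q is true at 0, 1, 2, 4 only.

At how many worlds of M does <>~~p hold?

Recall that <>ψ holds at a world iff ψ holds at some accessible world.
Let φ = <>~~p. Evaluate φ at each world:
  0 (successors {0, 2, 5}): φ is true.
  1 (successors {1, 4, 6}): φ is true.
  2 (successors {0, 1, 2, 3, 6}): φ is true.
  3 (successors {1, 3, 4, 5}): φ is true.
  4 (successors {2, 3, 4}): φ is true.
  5 (successors {0, 1, 3, 4, 5, 6}): φ is true.
  6 (successors {1, 5, 6}): φ is false.
For instance, at 2:
  At 2: <>~~p requires ~~p at some successor in {0, 1, 2, 3, 6}.
    ~~p holds at 0, so <>~~p is true at 2.
Satisfying worlds: {0, 1, 2, 3, 4, 5}

6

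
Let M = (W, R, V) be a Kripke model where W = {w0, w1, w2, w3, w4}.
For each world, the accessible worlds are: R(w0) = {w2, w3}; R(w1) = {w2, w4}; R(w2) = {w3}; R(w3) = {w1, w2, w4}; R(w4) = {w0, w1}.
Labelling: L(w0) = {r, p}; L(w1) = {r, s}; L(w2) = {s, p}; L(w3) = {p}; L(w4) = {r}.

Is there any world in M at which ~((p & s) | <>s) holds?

Recall that <>ψ holds at a world iff ψ holds at some accessible world.
Let φ = ~((p & s) | <>s). Evaluate φ at each world:
  w0 (successors {w2, w3}): φ is false.
  w1 (successors {w2, w4}): φ is false.
  w2 (successors {w3}): φ is false.
  w3 (successors {w1, w2, w4}): φ is false.
  w4 (successors {w0, w1}): φ is false.
For instance, at w3:
  At w3: (p & s) | <>s is true, so ~((p & s) | <>s) is false.
    At w3: p & s is false, <>s is true, so (p & s) | <>s is true.
      At w3: <>s requires s at some successor in {w1, w2, w4}.
        s holds at w1, so <>s is true at w3.

No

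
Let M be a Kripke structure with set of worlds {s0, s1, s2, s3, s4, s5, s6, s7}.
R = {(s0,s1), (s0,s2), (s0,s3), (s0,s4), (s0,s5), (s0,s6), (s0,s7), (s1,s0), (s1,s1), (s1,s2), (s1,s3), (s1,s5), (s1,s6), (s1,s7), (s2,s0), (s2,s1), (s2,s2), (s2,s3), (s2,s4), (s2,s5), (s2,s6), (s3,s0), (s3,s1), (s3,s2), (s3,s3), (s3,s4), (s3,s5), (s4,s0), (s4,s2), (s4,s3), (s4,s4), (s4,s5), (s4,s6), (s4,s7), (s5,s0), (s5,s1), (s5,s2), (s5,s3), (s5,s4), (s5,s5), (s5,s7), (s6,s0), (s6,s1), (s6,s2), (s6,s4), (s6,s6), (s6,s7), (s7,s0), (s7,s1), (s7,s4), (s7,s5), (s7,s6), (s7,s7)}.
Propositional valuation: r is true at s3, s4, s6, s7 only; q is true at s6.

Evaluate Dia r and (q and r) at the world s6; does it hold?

Yes

At s6: Dia r is true, q and r is true, so Dia r and (q and r) is true.
  At s6: Dia r requires r at some successor in {s0, s1, s2, s4, s6, s7}.
    r holds at s4, so Dia r is true at s6.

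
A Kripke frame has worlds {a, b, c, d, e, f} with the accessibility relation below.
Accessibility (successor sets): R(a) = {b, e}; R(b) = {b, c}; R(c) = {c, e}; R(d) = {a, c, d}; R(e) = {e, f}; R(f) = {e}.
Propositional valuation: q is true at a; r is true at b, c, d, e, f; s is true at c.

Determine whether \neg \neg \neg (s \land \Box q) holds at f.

At f: \neg \neg (s \land \Box q) is false, so \neg \neg \neg (s \land \Box q) is true.
  At f: \neg (s \land \Box q) is true, so \neg \neg (s \land \Box q) is false.
    At f: s \land \Box q is false, so \neg (s \land \Box q) is true.
      At f: s is false, \Box q is false, so s \land \Box q is false.

Yes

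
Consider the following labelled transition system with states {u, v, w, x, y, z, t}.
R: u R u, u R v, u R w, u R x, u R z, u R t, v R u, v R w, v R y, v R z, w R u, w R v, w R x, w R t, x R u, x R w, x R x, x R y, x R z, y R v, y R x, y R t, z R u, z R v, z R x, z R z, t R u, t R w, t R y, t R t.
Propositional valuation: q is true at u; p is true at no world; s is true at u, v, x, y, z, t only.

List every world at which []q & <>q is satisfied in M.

none

Recall that []ψ holds at a world iff ψ holds at every accessible world, and <>ψ holds iff ψ holds at some accessible world.
Let φ = []q & <>q. Evaluate φ at each world:
  u (successors {u, v, w, x, z, t}): φ is false.
  v (successors {u, w, y, z}): φ is false.
  w (successors {u, v, x, t}): φ is false.
  x (successors {u, w, x, y, z}): φ is false.
  y (successors {v, x, t}): φ is false.
  z (successors {u, v, x, z}): φ is false.
  t (successors {u, w, y, t}): φ is false.
For instance, at z:
  At z: []q is false, <>q is true, so []q & <>q is false.
    At z: []q requires q at every successor {u, v, x, z}.
      q fails at v, so []q is false at z.
    At z: <>q requires q at some successor in {u, v, x, z}.
      q holds at u, so <>q is true at z.
Satisfying worlds: none.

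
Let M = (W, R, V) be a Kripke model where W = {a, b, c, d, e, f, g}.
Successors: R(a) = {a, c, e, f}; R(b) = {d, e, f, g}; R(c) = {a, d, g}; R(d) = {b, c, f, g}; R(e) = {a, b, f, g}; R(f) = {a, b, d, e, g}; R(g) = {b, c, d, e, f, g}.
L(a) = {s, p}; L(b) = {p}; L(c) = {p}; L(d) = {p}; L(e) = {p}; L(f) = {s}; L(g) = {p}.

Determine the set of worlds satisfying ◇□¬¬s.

Recall that □ψ holds at a world iff ψ holds at every accessible world, and ◇ψ holds iff ψ holds at some accessible world.
Let φ = ◇□¬¬s. Evaluate φ at each world:
  a (successors {a, c, e, f}): φ is false.
  b (successors {d, e, f, g}): φ is false.
  c (successors {a, d, g}): φ is false.
  d (successors {b, c, f, g}): φ is false.
  e (successors {a, b, f, g}): φ is false.
  f (successors {a, b, d, e, g}): φ is false.
  g (successors {b, c, d, e, f, g}): φ is false.
For instance, at a:
  At a: ◇□¬¬s requires □¬¬s at some successor in {a, c, e, f}.
    At a: □¬¬s is false.
    At c: □¬¬s is false.
    At e: □¬¬s is false.
    At f: □¬¬s is false.
  So ◇□¬¬s is false at a.
Satisfying worlds: none.

none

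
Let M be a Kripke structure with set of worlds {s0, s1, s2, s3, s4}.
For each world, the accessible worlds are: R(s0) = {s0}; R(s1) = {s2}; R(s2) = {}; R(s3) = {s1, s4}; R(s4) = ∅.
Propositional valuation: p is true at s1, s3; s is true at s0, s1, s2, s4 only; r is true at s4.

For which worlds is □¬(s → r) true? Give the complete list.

Let φ = □¬(s → r). Evaluate φ at each world:
  s0 (successors {s0}): φ is true.
  s1 (successors {s2}): φ is true.
  s2 (successors ∅): φ is true.
  s3 (successors {s1, s4}): φ is false.
  s4 (successors ∅): φ is true.
For instance, at s1:
  At s1: □¬(s → r) requires ¬(s → r) at every successor {s2}.
    At s2: ¬(s → r) is true.
  So □¬(s → r) is true at s1.
Satisfying worlds: {s0, s1, s2, s4}

s0, s1, s2, s4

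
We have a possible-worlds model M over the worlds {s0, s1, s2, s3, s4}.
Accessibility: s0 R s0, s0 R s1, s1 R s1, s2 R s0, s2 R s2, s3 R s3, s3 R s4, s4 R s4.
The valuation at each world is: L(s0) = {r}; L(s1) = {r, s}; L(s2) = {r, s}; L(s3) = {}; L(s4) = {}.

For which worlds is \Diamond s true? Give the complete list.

s0, s1, s2

Let φ = \Diamond s. Evaluate φ at each world:
  s0 (successors {s0, s1}): φ is true.
  s1 (successors {s1}): φ is true.
  s2 (successors {s0, s2}): φ is true.
  s3 (successors {s3, s4}): φ is false.
  s4 (successors {s4}): φ is false.
For instance, at s0:
  At s0: \Diamond s requires s at some successor in {s0, s1}.
    s holds at s1, so \Diamond s is true at s0.
Satisfying worlds: {s0, s1, s2}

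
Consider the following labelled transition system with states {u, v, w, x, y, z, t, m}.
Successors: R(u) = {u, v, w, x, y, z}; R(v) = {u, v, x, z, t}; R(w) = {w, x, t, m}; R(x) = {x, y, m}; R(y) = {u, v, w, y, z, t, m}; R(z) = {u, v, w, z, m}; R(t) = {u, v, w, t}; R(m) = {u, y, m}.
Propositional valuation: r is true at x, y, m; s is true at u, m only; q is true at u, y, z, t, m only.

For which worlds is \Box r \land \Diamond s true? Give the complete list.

x

Recall that \Box ψ holds at a world iff ψ holds at every accessible world, and \Diamond ψ holds iff ψ holds at some accessible world.
Let φ = \Box r \land \Diamond s. Evaluate φ at each world:
  u (successors {u, v, w, x, y, z}): φ is false.
  v (successors {u, v, x, z, t}): φ is false.
  w (successors {w, x, t, m}): φ is false.
  x (successors {x, y, m}): φ is true.
  y (successors {u, v, w, y, z, t, m}): φ is false.
  z (successors {u, v, w, z, m}): φ is false.
  t (successors {u, v, w, t}): φ is false.
  m (successors {u, y, m}): φ is false.
For instance, at u:
  At u: \Box r is false, \Diamond s is true, so \Box r \land \Diamond s is false.
    At u: \Box r requires r at every successor {u, v, w, x, y, z}.
      r fails at u, so \Box r is false at u.
    At u: \Diamond s requires s at some successor in {u, v, w, x, y, z}.
      s holds at u, so \Diamond s is true at u.
Satisfying worlds: {x}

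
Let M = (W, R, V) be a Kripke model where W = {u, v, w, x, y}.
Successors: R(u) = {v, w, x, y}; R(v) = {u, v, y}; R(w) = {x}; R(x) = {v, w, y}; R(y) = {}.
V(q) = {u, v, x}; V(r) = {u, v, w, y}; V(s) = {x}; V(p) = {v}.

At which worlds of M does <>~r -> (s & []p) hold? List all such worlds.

v, x, y

Let φ = <>~r -> (s & []p). Evaluate φ at each world:
  u (successors {v, w, x, y}): φ is false.
  v (successors {u, v, y}): φ is true.
  w (successors {x}): φ is false.
  x (successors {v, w, y}): φ is true.
  y (successors ∅): φ is true.
For instance, at w:
  At w: <>~r is true, s & []p is false, so <>~r -> (s & []p) is false.
    At w: <>~r requires ~r at some successor in {x}.
      ~r holds at x, so <>~r is true at w.
    At w: s is false, []p is false, so s & []p is false.
      At w: []p requires p at every successor {x}.
        p fails at x, so []p is false at w.
Satisfying worlds: {v, x, y}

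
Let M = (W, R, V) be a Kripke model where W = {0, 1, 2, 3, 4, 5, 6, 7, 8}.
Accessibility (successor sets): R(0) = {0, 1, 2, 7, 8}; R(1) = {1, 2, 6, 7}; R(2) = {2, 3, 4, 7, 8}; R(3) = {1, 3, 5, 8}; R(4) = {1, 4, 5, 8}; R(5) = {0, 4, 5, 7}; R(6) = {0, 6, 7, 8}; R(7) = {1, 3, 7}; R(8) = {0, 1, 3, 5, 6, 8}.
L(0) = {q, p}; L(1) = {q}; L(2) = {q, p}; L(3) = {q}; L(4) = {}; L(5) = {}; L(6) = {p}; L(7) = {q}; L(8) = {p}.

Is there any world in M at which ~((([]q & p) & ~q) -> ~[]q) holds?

No

Let φ = ~((([]q & p) & ~q) -> ~[]q). Evaluate φ at each world:
  0 (successors {0, 1, 2, 7, 8}): φ is false.
  1 (successors {1, 2, 6, 7}): φ is false.
  2 (successors {2, 3, 4, 7, 8}): φ is false.
  3 (successors {1, 3, 5, 8}): φ is false.
  4 (successors {1, 4, 5, 8}): φ is false.
  5 (successors {0, 4, 5, 7}): φ is false.
  6 (successors {0, 6, 7, 8}): φ is false.
  7 (successors {1, 3, 7}): φ is false.
  8 (successors {0, 1, 3, 5, 6, 8}): φ is false.
For instance, at 8:
  At 8: (([]q & p) & ~q) -> ~[]q is true, so ~((([]q & p) & ~q) -> ~[]q) is false.
    At 8: ([]q & p) & ~q is false, ~[]q is true, so (([]q & p) & ~q) -> ~[]q is true.
      At 8: []q & p is false, ~q is true, so ([]q & p) & ~q is false.
      At 8: []q is false, so ~[]q is true.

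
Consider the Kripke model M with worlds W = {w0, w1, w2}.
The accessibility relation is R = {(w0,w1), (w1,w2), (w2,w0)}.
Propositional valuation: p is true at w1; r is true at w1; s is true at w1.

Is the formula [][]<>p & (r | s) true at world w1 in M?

At w1: [][]<>p is true, r | s is true, so [][]<>p & (r | s) is true.
  At w1: [][]<>p requires []<>p at every successor {w2}.
      At w2: []<>p requires <>p at every successor {w0}.
        At w0: <>p is true.
      So []<>p is true at w2.
  So [][]<>p is true at w1.

Yes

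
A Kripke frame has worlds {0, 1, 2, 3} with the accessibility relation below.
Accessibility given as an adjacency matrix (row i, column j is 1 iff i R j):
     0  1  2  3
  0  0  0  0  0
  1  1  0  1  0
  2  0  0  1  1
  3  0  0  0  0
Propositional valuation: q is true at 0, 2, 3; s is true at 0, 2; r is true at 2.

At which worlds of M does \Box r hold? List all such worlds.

Recall that \Box ψ holds at a world iff ψ holds at every accessible world, and \Diamond ψ holds iff ψ holds at some accessible world.
Let φ = \Box r. Evaluate φ at each world:
  0 (successors ∅): φ is true.
  1 (successors {0, 2}): φ is false.
  2 (successors {2, 3}): φ is false.
  3 (successors ∅): φ is true.
For instance, at 1:
  At 1: \Box r requires r at every successor {0, 2}.
    r fails at 0, so \Box r is false at 1.
Satisfying worlds: {0, 3}

0, 3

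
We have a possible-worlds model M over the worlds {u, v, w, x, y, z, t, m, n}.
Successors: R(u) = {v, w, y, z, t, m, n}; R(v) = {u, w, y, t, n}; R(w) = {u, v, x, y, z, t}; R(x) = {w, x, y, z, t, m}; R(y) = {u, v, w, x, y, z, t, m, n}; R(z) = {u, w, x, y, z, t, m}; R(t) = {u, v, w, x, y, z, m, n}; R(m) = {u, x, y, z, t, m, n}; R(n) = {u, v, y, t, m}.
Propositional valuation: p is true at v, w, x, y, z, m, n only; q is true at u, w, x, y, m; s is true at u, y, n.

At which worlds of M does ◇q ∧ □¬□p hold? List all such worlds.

Let φ = ◇q ∧ □¬□p. Evaluate φ at each world:
  u (successors {v, w, y, z, t, m, n}): φ is true.
  v (successors {u, w, y, t, n}): φ is true.
  w (successors {u, v, x, y, z, t}): φ is true.
  x (successors {w, x, y, z, t, m}): φ is true.
  y (successors {u, v, w, x, y, z, t, m, n}): φ is true.
  z (successors {u, w, x, y, z, t, m}): φ is true.
  t (successors {u, v, w, x, y, z, m, n}): φ is true.
  m (successors {u, x, y, z, t, m, n}): φ is true.
  n (successors {u, v, y, t, m}): φ is true.
For instance, at u:
  At u: ◇q is true, □¬□p is true, so ◇q ∧ □¬□p is true.
    At u: ◇q requires q at some successor in {v, w, y, z, t, m, n}.
      q holds at w, so ◇q is true at u.
    At u: □¬□p requires ¬□p at every successor {v, w, y, z, t, m, n}.
      At v: ¬□p is true.
      At w: ¬□p is true.
      At y: ¬□p is true.
      At z: ¬□p is true.
      At t: ¬□p is true.
      At m: ¬□p is true.
      At n: ¬□p is true.
    So □¬□p is true at u.
Satisfying worlds: {u, v, w, x, y, z, t, m, n}

u, v, w, x, y, z, t, m, n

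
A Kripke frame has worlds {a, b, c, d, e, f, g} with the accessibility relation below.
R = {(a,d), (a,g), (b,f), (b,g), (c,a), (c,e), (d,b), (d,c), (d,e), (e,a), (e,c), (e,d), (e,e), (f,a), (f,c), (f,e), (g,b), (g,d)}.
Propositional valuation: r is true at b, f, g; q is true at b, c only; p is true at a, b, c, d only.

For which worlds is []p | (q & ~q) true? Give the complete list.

Let φ = []p | (q & ~q). Evaluate φ at each world:
  a (successors {d, g}): φ is false.
  b (successors {f, g}): φ is false.
  c (successors {a, e}): φ is false.
  d (successors {b, c, e}): φ is false.
  e (successors {a, c, d, e}): φ is false.
  f (successors {a, c, e}): φ is false.
  g (successors {b, d}): φ is true.
For instance, at f:
  At f: []p is false, q & ~q is false, so []p | (q & ~q) is false.
    At f: []p requires p at every successor {a, c, e}.
      p fails at e, so []p is false at f.
Satisfying worlds: {g}

g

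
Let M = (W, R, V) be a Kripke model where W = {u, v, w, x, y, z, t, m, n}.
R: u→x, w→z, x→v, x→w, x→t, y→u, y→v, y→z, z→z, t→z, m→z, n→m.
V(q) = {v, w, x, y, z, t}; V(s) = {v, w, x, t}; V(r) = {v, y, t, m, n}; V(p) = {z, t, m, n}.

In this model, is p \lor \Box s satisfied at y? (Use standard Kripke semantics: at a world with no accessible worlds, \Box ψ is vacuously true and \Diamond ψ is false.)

At y: p is false, \Box s is false, so p \lor \Box s is false.
  At y: \Box s requires s at every successor {u, v, z}.
    s fails at u, so \Box s is false at y.

No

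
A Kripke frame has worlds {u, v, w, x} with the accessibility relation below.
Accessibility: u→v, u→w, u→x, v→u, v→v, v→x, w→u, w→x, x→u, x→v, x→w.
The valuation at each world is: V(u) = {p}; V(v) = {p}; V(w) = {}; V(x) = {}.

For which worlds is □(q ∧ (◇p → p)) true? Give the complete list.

none

Let φ = □(q ∧ (◇p → p)). Evaluate φ at each world:
  u (successors {v, w, x}): φ is false.
  v (successors {u, v, x}): φ is false.
  w (successors {u, x}): φ is false.
  x (successors {u, v, w}): φ is false.
For instance, at u:
  At u: □(q ∧ (◇p → p)) requires q ∧ (◇p → p) at every successor {v, w, x}.
    q ∧ (◇p → p) fails at v, so □(q ∧ (◇p → p)) is false at u.
      At v: q is false, ◇p → p is true, so q ∧ (◇p → p) is false.
Satisfying worlds: none.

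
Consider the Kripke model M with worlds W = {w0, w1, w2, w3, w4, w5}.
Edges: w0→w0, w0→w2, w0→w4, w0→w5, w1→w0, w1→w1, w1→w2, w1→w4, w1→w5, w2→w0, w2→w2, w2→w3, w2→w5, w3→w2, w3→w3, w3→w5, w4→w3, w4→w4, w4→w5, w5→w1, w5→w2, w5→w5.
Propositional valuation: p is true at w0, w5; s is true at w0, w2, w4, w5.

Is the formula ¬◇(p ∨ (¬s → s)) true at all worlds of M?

No

Let φ = ¬◇(p ∨ (¬s → s)). Evaluate φ at each world:
  w0 (successors {w0, w2, w4, w5}): φ is false.
  w1 (successors {w0, w1, w2, w4, w5}): φ is false.
  w2 (successors {w0, w2, w3, w5}): φ is false.
  w3 (successors {w2, w3, w5}): φ is false.
  w4 (successors {w3, w4, w5}): φ is false.
  w5 (successors {w1, w2, w5}): φ is false.
Detail at w0 (counterexample):
  At w0: ◇(p ∨ (¬s → s)) is true, so ¬◇(p ∨ (¬s → s)) is false.
    At w0: ◇(p ∨ (¬s → s)) requires p ∨ (¬s → s) at some successor in {w0, w2, w4, w5}.
      p ∨ (¬s → s) holds at w0, so ◇(p ∨ (¬s → s)) is true at w0.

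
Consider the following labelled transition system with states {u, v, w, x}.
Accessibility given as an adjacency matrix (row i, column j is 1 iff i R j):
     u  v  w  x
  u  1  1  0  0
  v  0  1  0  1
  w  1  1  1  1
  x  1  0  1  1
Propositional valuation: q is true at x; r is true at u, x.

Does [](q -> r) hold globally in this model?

Let φ = [](q -> r). Evaluate φ at each world:
  u (successors {u, v}): φ is true.
  v (successors {v, x}): φ is true.
  w (successors {u, v, w, x}): φ is true.
  x (successors {u, w, x}): φ is true.
For instance, at u:
  At u: [](q -> r) requires q -> r at every successor {u, v}.
    At u: q -> r is true.
    At v: q -> r is true.
  So [](q -> r) is true at u.

Yes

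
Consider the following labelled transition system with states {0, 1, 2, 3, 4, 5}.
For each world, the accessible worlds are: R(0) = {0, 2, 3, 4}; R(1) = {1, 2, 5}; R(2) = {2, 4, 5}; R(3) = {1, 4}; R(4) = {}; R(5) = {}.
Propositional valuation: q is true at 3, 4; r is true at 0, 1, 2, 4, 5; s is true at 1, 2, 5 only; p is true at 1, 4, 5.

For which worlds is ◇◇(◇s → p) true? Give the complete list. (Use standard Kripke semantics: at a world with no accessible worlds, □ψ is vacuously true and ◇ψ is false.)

0, 1, 2, 3

Recall that ◇ψ holds at a world iff ψ holds at some accessible world.
Let φ = ◇◇(◇s → p). Evaluate φ at each world:
  0 (successors {0, 2, 3, 4}): φ is true.
  1 (successors {1, 2, 5}): φ is true.
  2 (successors {2, 4, 5}): φ is true.
  3 (successors {1, 4}): φ is true.
  4 (successors ∅): φ is false.
  5 (successors ∅): φ is false.
For instance, at 2:
  At 2: ◇◇(◇s → p) requires ◇(◇s → p) at some successor in {2, 4, 5}.
    ◇(◇s → p) holds at 2, so ◇◇(◇s → p) is true at 2.
      At 2: ◇(◇s → p) requires ◇s → p at some successor in {2, 4, 5}.
        ◇s → p holds at 4, so ◇(◇s → p) is true at 2.
Satisfying worlds: {0, 1, 2, 3}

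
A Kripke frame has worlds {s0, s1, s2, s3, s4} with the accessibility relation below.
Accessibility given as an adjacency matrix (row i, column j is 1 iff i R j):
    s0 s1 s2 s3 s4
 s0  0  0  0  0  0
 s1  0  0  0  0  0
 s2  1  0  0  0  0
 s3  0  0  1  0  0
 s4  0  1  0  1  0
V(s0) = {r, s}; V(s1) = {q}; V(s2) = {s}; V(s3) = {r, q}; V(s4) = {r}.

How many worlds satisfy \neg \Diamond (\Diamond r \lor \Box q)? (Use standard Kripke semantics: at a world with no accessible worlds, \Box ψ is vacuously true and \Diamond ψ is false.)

2

Let φ = \neg \Diamond (\Diamond r \lor \Box q). Evaluate φ at each world:
  s0 (successors ∅): φ is true.
  s1 (successors ∅): φ is true.
  s2 (successors {s0}): φ is false.
  s3 (successors {s2}): φ is false.
  s4 (successors {s1, s3}): φ is false.
For instance, at s2:
  At s2: \Diamond (\Diamond r \lor \Box q) is true, so \neg \Diamond (\Diamond r \lor \Box q) is false.
    At s2: \Diamond (\Diamond r \lor \Box q) requires \Diamond r \lor \Box q at some successor in {s0}.
      \Diamond r \lor \Box q holds at s0, so \Diamond (\Diamond r \lor \Box q) is true at s2.
Satisfying worlds: {s0, s1}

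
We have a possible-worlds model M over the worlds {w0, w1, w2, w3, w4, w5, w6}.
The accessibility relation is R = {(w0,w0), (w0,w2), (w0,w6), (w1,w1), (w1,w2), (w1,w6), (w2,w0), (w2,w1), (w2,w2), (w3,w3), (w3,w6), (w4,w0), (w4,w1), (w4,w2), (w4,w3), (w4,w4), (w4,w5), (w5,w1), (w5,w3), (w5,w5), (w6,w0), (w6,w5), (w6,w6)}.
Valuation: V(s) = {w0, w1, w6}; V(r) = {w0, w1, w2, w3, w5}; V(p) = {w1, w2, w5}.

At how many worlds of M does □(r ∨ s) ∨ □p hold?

6

Let φ = □(r ∨ s) ∨ □p. Evaluate φ at each world:
  w0 (successors {w0, w2, w6}): φ is true.
  w1 (successors {w1, w2, w6}): φ is true.
  w2 (successors {w0, w1, w2}): φ is true.
  w3 (successors {w3, w6}): φ is true.
  w4 (successors {w0, w1, w2, w3, w4, w5}): φ is false.
  w5 (successors {w1, w3, w5}): φ is true.
  w6 (successors {w0, w5, w6}): φ is true.
For instance, at w6:
  At w6: □(r ∨ s) is true, □p is false, so □(r ∨ s) ∨ □p is true.
    At w6: □(r ∨ s) requires r ∨ s at every successor {w0, w5, w6}.
      At w0: r ∨ s is true.
      At w5: r ∨ s is true.
      At w6: r ∨ s is true.
    So □(r ∨ s) is true at w6.
    At w6: □p requires p at every successor {w0, w5, w6}.
      p fails at w0, so □p is false at w6.
Satisfying worlds: {w0, w1, w2, w3, w5, w6}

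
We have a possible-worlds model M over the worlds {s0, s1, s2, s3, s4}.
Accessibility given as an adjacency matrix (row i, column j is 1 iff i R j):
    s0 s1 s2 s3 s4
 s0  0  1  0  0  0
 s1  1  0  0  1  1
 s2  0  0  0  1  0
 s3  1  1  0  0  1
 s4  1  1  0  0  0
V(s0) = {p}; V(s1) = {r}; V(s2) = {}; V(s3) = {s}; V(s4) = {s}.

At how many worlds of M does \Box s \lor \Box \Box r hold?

Let φ = \Box s \lor \Box \Box r. Evaluate φ at each world:
  s0 (successors {s1}): φ is false.
  s1 (successors {s0, s3, s4}): φ is false.
  s2 (successors {s3}): φ is true.
  s3 (successors {s0, s1, s4}): φ is false.
  s4 (successors {s0, s1}): φ is false.
For instance, at s1:
  At s1: \Box s is false, \Box \Box r is false, so \Box s \lor \Box \Box r is false.
    At s1: \Box s requires s at every successor {s0, s3, s4}.
      s fails at s0, so \Box s is false at s1.
    At s1: \Box \Box r requires \Box r at every successor {s0, s3, s4}.
      \Box r fails at s3, so \Box \Box r is false at s1.
Satisfying worlds: {s2}

1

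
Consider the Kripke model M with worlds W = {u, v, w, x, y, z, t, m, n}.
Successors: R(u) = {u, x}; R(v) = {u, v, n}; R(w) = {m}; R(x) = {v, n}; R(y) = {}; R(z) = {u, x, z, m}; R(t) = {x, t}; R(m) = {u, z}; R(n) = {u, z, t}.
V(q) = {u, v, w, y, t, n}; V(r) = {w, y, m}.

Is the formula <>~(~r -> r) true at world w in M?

No

Recall that <>ψ holds at a world iff ψ holds at some accessible world.
At w: <>~(~r -> r) requires ~(~r -> r) at some successor in {m}.
  At m: ~(~r -> r) is false.
So <>~(~r -> r) is false at w.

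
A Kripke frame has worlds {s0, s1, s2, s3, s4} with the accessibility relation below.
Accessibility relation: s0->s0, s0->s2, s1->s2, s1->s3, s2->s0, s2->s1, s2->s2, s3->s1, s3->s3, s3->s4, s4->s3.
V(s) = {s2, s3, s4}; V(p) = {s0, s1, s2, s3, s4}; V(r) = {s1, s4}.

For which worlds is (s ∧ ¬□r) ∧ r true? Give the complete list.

Recall that □ψ holds at a world iff ψ holds at every accessible world, and ◇ψ holds iff ψ holds at some accessible world.
Let φ = (s ∧ ¬□r) ∧ r. Evaluate φ at each world:
  s0 (successors {s0, s2}): φ is false.
  s1 (successors {s2, s3}): φ is false.
  s2 (successors {s0, s1, s2}): φ is false.
  s3 (successors {s1, s3, s4}): φ is false.
  s4 (successors {s3}): φ is true.
For instance, at s4:
  At s4: s ∧ ¬□r is true, r is true, so (s ∧ ¬□r) ∧ r is true.
    At s4: s is true, ¬□r is true, so s ∧ ¬□r is true.
      At s4: □r is false, so ¬□r is true.
Satisfying worlds: {s4}

s4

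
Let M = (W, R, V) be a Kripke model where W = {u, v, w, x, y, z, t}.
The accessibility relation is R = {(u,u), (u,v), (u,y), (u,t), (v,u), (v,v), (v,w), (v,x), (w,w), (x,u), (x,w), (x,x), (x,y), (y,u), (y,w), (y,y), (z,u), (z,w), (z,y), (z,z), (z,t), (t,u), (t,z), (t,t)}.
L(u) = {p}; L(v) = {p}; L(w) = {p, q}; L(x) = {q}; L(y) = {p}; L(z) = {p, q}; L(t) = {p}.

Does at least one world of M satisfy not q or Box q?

Let φ = not q or Box q. Evaluate φ at each world:
  u (successors {u, v, y, t}): φ is true.
  v (successors {u, v, w, x}): φ is true.
  w (successors {w}): φ is true.
  x (successors {u, w, x, y}): φ is false.
  y (successors {u, w, y}): φ is true.
  z (successors {u, w, y, z, t}): φ is false.
  t (successors {u, z, t}): φ is true.
Detail at u (witness):
  At u: not q is true, Box q is false, so not q or Box q is true.
    At u: Box q requires q at every successor {u, v, y, t}.
      q fails at u, so Box q is false at u.

Yes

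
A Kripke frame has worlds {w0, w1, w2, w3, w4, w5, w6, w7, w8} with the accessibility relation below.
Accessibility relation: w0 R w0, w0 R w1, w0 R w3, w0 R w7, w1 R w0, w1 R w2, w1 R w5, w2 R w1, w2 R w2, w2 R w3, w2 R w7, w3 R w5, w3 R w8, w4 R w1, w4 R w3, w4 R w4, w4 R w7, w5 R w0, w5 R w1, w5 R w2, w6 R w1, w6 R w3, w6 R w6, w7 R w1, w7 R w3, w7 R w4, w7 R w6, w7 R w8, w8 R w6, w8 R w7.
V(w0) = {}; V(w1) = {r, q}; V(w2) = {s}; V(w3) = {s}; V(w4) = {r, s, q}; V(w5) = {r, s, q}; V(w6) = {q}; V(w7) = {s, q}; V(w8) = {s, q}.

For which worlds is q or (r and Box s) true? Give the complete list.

Let φ = q or (r and Box s). Evaluate φ at each world:
  w0 (successors {w0, w1, w3, w7}): φ is false.
  w1 (successors {w0, w2, w5}): φ is true.
  w2 (successors {w1, w2, w3, w7}): φ is false.
  w3 (successors {w5, w8}): φ is false.
  w4 (successors {w1, w3, w4, w7}): φ is true.
  w5 (successors {w0, w1, w2}): φ is true.
  w6 (successors {w1, w3, w6}): φ is true.
  w7 (successors {w1, w3, w4, w6, w8}): φ is true.
  w8 (successors {w6, w7}): φ is true.
For instance, at w2:
  At w2: q is false, r and Box s is false, so q or (r and Box s) is false.
    At w2: r is false, Box s is false, so r and Box s is false.
      At w2: Box s requires s at every successor {w1, w2, w3, w7}.
        s fails at w1, so Box s is false at w2.
Satisfying worlds: {w1, w4, w5, w6, w7, w8}

w1, w4, w5, w6, w7, w8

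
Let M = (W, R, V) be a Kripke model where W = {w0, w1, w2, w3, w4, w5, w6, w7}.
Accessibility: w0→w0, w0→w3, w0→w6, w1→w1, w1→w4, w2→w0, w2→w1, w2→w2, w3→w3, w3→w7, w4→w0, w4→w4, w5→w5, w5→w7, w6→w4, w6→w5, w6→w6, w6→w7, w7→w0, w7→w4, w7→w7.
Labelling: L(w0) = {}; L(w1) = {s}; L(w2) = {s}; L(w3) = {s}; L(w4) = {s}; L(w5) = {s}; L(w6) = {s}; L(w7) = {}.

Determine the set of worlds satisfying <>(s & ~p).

Recall that <>ψ holds at a world iff ψ holds at some accessible world.
Let φ = <>(s & ~p). Evaluate φ at each world:
  w0 (successors {w0, w3, w6}): φ is true.
  w1 (successors {w1, w4}): φ is true.
  w2 (successors {w0, w1, w2}): φ is true.
  w3 (successors {w3, w7}): φ is true.
  w4 (successors {w0, w4}): φ is true.
  w5 (successors {w5, w7}): φ is true.
  w6 (successors {w4, w5, w6, w7}): φ is true.
  w7 (successors {w0, w4, w7}): φ is true.
For instance, at w2:
  At w2: <>(s & ~p) requires s & ~p at some successor in {w0, w1, w2}.
    s & ~p holds at w1, so <>(s & ~p) is true at w2.
Satisfying worlds: {w0, w1, w2, w3, w4, w5, w6, w7}

w0, w1, w2, w3, w4, w5, w6, w7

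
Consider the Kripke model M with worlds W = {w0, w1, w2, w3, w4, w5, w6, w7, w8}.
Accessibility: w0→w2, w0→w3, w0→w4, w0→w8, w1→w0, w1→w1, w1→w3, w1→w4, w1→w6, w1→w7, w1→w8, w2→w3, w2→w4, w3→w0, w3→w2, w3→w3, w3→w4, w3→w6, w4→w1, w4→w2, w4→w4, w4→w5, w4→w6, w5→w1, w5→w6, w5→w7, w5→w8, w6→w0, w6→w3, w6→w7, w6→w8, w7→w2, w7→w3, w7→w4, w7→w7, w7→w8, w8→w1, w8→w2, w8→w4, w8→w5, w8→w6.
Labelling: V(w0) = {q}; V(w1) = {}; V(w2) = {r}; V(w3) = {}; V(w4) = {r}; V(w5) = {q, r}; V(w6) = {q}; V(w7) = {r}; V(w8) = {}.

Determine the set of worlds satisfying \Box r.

none

Recall that \Box ψ holds at a world iff ψ holds at every accessible world, and \Diamond ψ holds iff ψ holds at some accessible world.
Let φ = \Box r. Evaluate φ at each world:
  w0 (successors {w2, w3, w4, w8}): φ is false.
  w1 (successors {w0, w1, w3, w4, w6, w7, w8}): φ is false.
  w2 (successors {w3, w4}): φ is false.
  w3 (successors {w0, w2, w3, w4, w6}): φ is false.
  w4 (successors {w1, w2, w4, w5, w6}): φ is false.
  w5 (successors {w1, w6, w7, w8}): φ is false.
  w6 (successors {w0, w3, w7, w8}): φ is false.
  w7 (successors {w2, w3, w4, w7, w8}): φ is false.
  w8 (successors {w1, w2, w4, w5, w6}): φ is false.
For instance, at w4:
  At w4: \Box r requires r at every successor {w1, w2, w4, w5, w6}.
    r fails at w1, so \Box r is false at w4.
Satisfying worlds: none.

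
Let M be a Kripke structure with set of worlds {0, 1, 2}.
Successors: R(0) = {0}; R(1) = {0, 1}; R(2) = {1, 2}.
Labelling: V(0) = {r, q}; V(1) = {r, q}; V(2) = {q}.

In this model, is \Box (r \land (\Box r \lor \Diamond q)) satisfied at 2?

At 2: \Box (r \land (\Box r \lor \Diamond q)) requires r \land (\Box r \lor \Diamond q) at every successor {1, 2}.
  r \land (\Box r \lor \Diamond q) fails at 2, so \Box (r \land (\Box r \lor \Diamond q)) is false at 2.
    At 2: r is false, \Box r \lor \Diamond q is true, so r \land (\Box r \lor \Diamond q) is false.
      At 2: \Box r is false, \Diamond q is true, so \Box r \lor \Diamond q is true.

No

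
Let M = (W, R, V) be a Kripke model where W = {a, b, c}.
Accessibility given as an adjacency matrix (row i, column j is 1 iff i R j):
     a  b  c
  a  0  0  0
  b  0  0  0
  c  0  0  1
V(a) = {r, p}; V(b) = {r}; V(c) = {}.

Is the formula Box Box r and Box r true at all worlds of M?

Let φ = Box Box r and Box r. Evaluate φ at each world:
  a (successors ∅): φ is true.
  b (successors ∅): φ is true.
  c (successors {c}): φ is false.
Detail at c (counterexample):
  At c: Box Box r is false, Box r is false, so Box Box r and Box r is false.
    At c: Box Box r requires Box r at every successor {c}.
      Box r fails at c, so Box Box r is false at c.
    At c: Box r requires r at every successor {c}.
      r fails at c, so Box r is false at c.

No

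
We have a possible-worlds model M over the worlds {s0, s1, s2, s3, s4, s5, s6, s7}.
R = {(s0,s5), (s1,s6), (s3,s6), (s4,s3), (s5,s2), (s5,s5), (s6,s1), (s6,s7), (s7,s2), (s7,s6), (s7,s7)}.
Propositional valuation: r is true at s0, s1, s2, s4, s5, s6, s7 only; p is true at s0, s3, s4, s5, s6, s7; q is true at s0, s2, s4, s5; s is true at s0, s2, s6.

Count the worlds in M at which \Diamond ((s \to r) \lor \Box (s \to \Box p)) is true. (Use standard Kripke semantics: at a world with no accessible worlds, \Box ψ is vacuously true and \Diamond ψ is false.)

7

Let φ = \Diamond ((s \to r) \lor \Box (s \to \Box p)). Evaluate φ at each world:
  s0 (successors {s5}): φ is true.
  s1 (successors {s6}): φ is true.
  s2 (successors ∅): φ is false.
  s3 (successors {s6}): φ is true.
  s4 (successors {s3}): φ is true.
  s5 (successors {s2, s5}): φ is true.
  s6 (successors {s1, s7}): φ is true.
  s7 (successors {s2, s6, s7}): φ is true.
For instance, at s3:
  At s3: \Diamond ((s \to r) \lor \Box (s \to \Box p)) requires (s \to r) \lor \Box (s \to \Box p) at some successor in {s6}.
    (s \to r) \lor \Box (s \to \Box p) holds at s6, so \Diamond ((s \to r) \lor \Box (s \to \Box p)) is true at s3.
      At s6: s \to r is true, \Box (s \to \Box p) is true, so (s \to r) \lor \Box (s \to \Box p) is true.
Satisfying worlds: {s0, s1, s3, s4, s5, s6, s7}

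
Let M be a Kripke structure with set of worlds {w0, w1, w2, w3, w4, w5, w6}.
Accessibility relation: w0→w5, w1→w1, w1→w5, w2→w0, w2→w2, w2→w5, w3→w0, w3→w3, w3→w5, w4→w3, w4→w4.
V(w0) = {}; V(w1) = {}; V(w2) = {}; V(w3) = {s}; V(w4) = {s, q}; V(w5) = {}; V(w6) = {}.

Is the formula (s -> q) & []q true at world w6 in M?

Recall that []ψ holds at a world iff ψ holds at every accessible world, and <>ψ holds iff ψ holds at some accessible world.
At w6: s -> q is true, []q is true, so (s -> q) & []q is true.
  At w6: no accessible worlds, so []q holds vacuously.

Yes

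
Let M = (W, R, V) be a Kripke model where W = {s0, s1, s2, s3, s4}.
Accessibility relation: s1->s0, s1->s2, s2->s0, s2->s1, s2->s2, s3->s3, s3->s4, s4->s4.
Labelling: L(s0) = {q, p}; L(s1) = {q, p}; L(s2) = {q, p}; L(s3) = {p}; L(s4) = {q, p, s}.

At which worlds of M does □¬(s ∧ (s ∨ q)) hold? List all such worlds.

s0, s1, s2

Let φ = □¬(s ∧ (s ∨ q)). Evaluate φ at each world:
  s0 (successors ∅): φ is true.
  s1 (successors {s0, s2}): φ is true.
  s2 (successors {s0, s1, s2}): φ is true.
  s3 (successors {s3, s4}): φ is false.
  s4 (successors {s4}): φ is false.
For instance, at s2:
  At s2: □¬(s ∧ (s ∨ q)) requires ¬(s ∧ (s ∨ q)) at every successor {s0, s1, s2}.
    At s0: ¬(s ∧ (s ∨ q)) is true.
    At s1: ¬(s ∧ (s ∨ q)) is true.
    At s2: ¬(s ∧ (s ∨ q)) is true.
  So □¬(s ∧ (s ∨ q)) is true at s2.
Satisfying worlds: {s0, s1, s2}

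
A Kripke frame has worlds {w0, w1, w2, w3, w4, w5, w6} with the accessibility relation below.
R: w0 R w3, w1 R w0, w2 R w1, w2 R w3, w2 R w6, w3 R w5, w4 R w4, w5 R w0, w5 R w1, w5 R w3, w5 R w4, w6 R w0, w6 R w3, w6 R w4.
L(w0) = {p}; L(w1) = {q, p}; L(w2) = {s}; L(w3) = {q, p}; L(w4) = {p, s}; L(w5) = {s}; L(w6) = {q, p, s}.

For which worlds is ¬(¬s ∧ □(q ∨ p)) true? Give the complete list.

Recall that □ψ holds at a world iff ψ holds at every accessible world, and ◇ψ holds iff ψ holds at some accessible world.
Let φ = ¬(¬s ∧ □(q ∨ p)). Evaluate φ at each world:
  w0 (successors {w3}): φ is false.
  w1 (successors {w0}): φ is false.
  w2 (successors {w1, w3, w6}): φ is true.
  w3 (successors {w5}): φ is true.
  w4 (successors {w4}): φ is true.
  w5 (successors {w0, w1, w3, w4}): φ is true.
  w6 (successors {w0, w3, w4}): φ is true.
For instance, at w4:
  At w4: ¬s ∧ □(q ∨ p) is false, so ¬(¬s ∧ □(q ∨ p)) is true.
    At w4: ¬s is false, □(q ∨ p) is true, so ¬s ∧ □(q ∨ p) is false.
      At w4: □(q ∨ p) requires q ∨ p at every successor {w4}.
        At w4: q ∨ p is true.
      So □(q ∨ p) is true at w4.
Satisfying worlds: {w2, w3, w4, w5, w6}

w2, w3, w4, w5, w6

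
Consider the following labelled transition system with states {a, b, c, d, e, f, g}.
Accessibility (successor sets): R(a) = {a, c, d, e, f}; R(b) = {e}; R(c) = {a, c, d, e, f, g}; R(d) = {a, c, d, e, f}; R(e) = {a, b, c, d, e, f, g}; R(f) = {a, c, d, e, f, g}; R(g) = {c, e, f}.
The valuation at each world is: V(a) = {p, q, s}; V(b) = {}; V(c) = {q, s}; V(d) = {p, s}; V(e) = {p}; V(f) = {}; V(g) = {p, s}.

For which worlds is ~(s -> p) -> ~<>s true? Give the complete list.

Let φ = ~(s -> p) -> ~<>s. Evaluate φ at each world:
  a (successors {a, c, d, e, f}): φ is true.
  b (successors {e}): φ is true.
  c (successors {a, c, d, e, f, g}): φ is false.
  d (successors {a, c, d, e, f}): φ is true.
  e (successors {a, b, c, d, e, f, g}): φ is true.
  f (successors {a, c, d, e, f, g}): φ is true.
  g (successors {c, e, f}): φ is true.
For instance, at b:
  At b: ~(s -> p) is false, ~<>s is true, so ~(s -> p) -> ~<>s is true.
    At b: <>s is false, so ~<>s is true.
      At b: <>s requires s at some successor in {e}.
        At e: s is false.
      So <>s is false at b.
Satisfying worlds: {a, b, d, e, f, g}

a, b, d, e, f, g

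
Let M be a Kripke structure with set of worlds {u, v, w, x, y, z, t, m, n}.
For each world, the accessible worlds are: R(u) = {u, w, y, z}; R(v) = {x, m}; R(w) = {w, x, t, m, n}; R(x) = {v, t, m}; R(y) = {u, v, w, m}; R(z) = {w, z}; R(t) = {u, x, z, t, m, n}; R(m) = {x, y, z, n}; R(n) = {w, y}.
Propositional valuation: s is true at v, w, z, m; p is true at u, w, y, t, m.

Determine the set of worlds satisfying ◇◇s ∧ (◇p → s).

v, w, z, m

Recall that ◇ψ holds at a world iff ψ holds at some accessible world.
Let φ = ◇◇s ∧ (◇p → s). Evaluate φ at each world:
  u (successors {u, w, y, z}): φ is false.
  v (successors {x, m}): φ is true.
  w (successors {w, x, t, m, n}): φ is true.
  x (successors {v, t, m}): φ is false.
  y (successors {u, v, w, m}): φ is false.
  z (successors {w, z}): φ is true.
  t (successors {u, x, z, t, m, n}): φ is false.
  m (successors {x, y, z, n}): φ is true.
  n (successors {w, y}): φ is false.
For instance, at n:
  At n: ◇◇s is true, ◇p → s is false, so ◇◇s ∧ (◇p → s) is false.
    At n: ◇◇s requires ◇s at some successor in {w, y}.
      ◇s holds at w, so ◇◇s is true at n.
    At n: ◇p is true, s is false, so ◇p → s is false.
      At n: ◇p requires p at some successor in {w, y}.
        p holds at w, so ◇p is true at n.
Satisfying worlds: {v, w, z, m}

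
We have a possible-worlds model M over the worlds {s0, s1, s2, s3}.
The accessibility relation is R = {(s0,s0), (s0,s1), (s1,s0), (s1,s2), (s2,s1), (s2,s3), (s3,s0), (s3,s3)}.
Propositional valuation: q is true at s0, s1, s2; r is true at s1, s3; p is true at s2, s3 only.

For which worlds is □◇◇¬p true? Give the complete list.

Let φ = □◇◇¬p. Evaluate φ at each world:
  s0 (successors {s0, s1}): φ is true.
  s1 (successors {s0, s2}): φ is true.
  s2 (successors {s1, s3}): φ is true.
  s3 (successors {s0, s3}): φ is true.
For instance, at s2:
  At s2: □◇◇¬p requires ◇◇¬p at every successor {s1, s3}.
      At s1: ◇◇¬p requires ◇¬p at some successor in {s0, s2}.
        ◇¬p holds at s0, so ◇◇¬p is true at s1.
      At s3: ◇◇¬p requires ◇¬p at some successor in {s0, s3}.
        ◇¬p holds at s0, so ◇◇¬p is true at s3.
  So □◇◇¬p is true at s2.
Satisfying worlds: {s0, s1, s2, s3}

s0, s1, s2, s3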